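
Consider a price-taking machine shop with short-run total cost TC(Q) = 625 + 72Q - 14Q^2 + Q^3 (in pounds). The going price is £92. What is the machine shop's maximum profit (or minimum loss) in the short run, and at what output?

Profit = -£25 at Q = 10

AVC = 72 - 14Q + Q^2; min AVC = £23 at Q = 7. Since P = £92 ≥ min AVC, the firm produces.
With MC = 72 - 28Q + 3Q^2, P = MC on the upward-sloping part at Q* = 10.
TR = 92·10 = 920. TC = 625 + 320 = 945. Profit = 920 − 945 = -£25.
That loss of £25 beats the £625 the firm would lose by shutting down; producing recovers £600 of fixed cost.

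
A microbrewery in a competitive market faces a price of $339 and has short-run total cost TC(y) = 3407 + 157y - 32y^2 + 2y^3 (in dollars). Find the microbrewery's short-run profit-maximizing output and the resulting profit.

AVC = 157 - 32y + 2y^2; min AVC = $29 at y = 8. Since P = $339 ≥ min AVC, the firm produces.
With MC = 157 - 64y + 6y^2, P = MC on the upward-sloping part at y* = 13.
TR = 339·13 = 4407. TC = 3407 + 1027 = 4434. Profit = 4407 − 4434 = -$27.
Shutting down would mean losing the fixed cost of $3407, so operating at a loss of $27 is better by $3380.

Profit = -$27 at y = 13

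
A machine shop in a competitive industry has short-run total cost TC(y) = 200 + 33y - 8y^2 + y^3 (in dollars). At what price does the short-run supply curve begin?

$17 per unit

Short-run supply begins at min AVC. From VC = 33y - 8y^2 + y^3, AVC = 33 - 8y + y^2.
dAVC/dy = -8 + 2y = 0 gives y = 4. min AVC = 33 - 8·4 + 4^2 = 17.
For P < $17 the firm produces nothing.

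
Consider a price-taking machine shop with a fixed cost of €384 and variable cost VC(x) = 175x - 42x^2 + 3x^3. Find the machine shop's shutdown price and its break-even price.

Shutdown price = €28; break-even price = €79

AVC = 175 - 42x + 3x^2; minimized at x = 7, giving min AVC = €28. That is the shutdown price.
ATC = 384/x + 175 - 42x + 3x^2. Setting dATC/dx = −384/x^2 − 42 + 6x = 0 gives x = 8 (since 6·8^3 − 42·8^2 = 384).
min ATC = 384/8 + 175 − 42·8 + 3·8^2 = €79. That is the break-even price.
Between these two prices the firm operates at a loss; above €79 it earns a profit.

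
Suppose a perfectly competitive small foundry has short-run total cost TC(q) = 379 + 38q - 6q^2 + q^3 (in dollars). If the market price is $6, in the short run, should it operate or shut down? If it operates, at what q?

Shut down

From TC, MC = TC'(q) = 38 - 12q + 3q^2 and AVC = VC/q = 38 - 6q + q^2.
The AVC parabola has its vertex at q = 6/2 = 3, where AVC = 38 - 6·3 + 3^2 = $29.
Since P = $6 < min AVC = $29, price fails to cover variable cost at any output.
Shutting down limits the loss to fixed cost, $379.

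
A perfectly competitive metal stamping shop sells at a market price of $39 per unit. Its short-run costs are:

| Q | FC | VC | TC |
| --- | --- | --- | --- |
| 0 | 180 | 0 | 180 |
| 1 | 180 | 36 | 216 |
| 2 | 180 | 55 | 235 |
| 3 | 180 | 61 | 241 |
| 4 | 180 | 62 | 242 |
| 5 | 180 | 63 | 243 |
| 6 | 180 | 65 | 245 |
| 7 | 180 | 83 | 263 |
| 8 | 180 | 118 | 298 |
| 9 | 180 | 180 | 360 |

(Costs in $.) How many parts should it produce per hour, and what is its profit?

Compute π = P·Q − TC at each output: Q=0: -180; Q=1: -177; Q=2: -157; Q=3: -124; Q=4: -86; Q=5: -48; Q=6: -11; Q=7: 10; Q=8: 14; Q=9: -9.
Profit is maximized at Q = 8. AVC there is 118/8 = $14.75 ≤ P, so producing beats shutting down (which would give -$180).

Q = 8; profit = $14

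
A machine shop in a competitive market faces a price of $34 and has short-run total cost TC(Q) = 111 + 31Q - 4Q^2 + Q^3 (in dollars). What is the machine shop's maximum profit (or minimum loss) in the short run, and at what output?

Profit = -$93 at Q = 3

AVC = 31 - 4Q + Q^2; min AVC = $27 at Q = 2. Since P = $34 ≥ min AVC, the firm produces.
With MC = 31 - 8Q + 3Q^2, P = MC on the upward-sloping part at Q* = 3.
TR = 34·3 = 102. TC = 111 + 84 = 195. Profit = 102 − 195 = -$93.
By producing, the firm covers all variable cost plus $18 of fixed cost; shutting down would lose the full $111.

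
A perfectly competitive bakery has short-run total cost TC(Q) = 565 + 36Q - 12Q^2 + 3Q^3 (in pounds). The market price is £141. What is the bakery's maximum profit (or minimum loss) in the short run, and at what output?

Profit = -£115 at Q = 5

AVC = 36 - 12Q + 3Q^2; min AVC = £24 at Q = 2. Since P = £141 ≥ min AVC, the firm produces.
With MC = 36 - 24Q + 9Q^2, P = MC on the upward-sloping part at Q* = 5.
TR = 141·5 = 705. TC = 565 + 255 = 820. Profit = 705 − 820 = -£115.
By producing, the firm covers all variable cost plus £450 of fixed cost; shutting down would lose the full £565.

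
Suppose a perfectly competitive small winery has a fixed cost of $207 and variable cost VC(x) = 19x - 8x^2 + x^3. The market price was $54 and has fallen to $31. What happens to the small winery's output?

Output falls from 7 to 6

MC = 19 - 16x + 3x^2; the shutdown threshold is min AVC = $3 (at x = 4).
At P = $54 ≥ min AVC, set P = MC on the rising branch: x = 7.
At P = $31 ≥ min AVC, set P = MC: x = 6. The firm stays open but cuts output.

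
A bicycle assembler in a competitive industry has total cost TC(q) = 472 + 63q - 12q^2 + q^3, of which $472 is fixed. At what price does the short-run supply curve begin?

$27 per unit

Short-run supply begins at min AVC. From VC = 63q - 12q^2 + q^3, AVC = 63 - 12q + q^2.
dAVC/dq = -12 + 2q = 0 gives q = 6. min AVC = 63 - 12·6 + 6^2 = 27.
So the shutdown price is $27.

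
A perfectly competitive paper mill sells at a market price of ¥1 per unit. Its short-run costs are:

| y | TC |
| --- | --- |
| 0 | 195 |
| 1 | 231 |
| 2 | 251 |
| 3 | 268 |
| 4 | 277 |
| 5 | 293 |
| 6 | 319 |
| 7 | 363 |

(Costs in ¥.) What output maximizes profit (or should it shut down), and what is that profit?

Compute π = P·y − TC at each output: y=0: -195; y=1: -230; y=2: -249; y=3: -265; y=4: -273; y=5: -288; y=6: -313; y=7: -356.
Profit is highest at y = 0. Equivalently, the lowest AVC in the table is 98/5 ≈ ¥19.60 at y = 5, and P = ¥1 falls below it — price never covers variable cost, so the firm shuts down and loses only its fixed cost.

y = 0 (shut down); profit = -¥195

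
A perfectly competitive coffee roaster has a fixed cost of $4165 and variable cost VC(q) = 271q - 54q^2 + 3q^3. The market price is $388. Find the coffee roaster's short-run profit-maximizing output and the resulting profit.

Profit = -$109 at q = 13

AVC = 271 - 54q + 3q^2 has its minimum $28 at q = 9; price $388 clears that bar, so the firm operates.
With MC = 271 - 108q + 9q^2, P = MC on the upward-sloping part at q* = 13.
TR = 388·13 = 5044. TC = 4165 + 988 = 5153. Profit = 5044 − 5153 = -$109.
Shutting down would mean losing the fixed cost of $4165, so operating at a loss of $109 is better by $4056.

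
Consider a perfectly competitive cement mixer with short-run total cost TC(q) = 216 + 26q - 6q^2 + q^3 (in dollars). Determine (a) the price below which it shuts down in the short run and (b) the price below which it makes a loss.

Shutdown price = min AVC. AVC = 26 - 6q + q^2, with vertex at q = 3 and minimum $17.
ATC = 216/q + 26 - 6q + q^2. Setting dATC/dq = −216/q^2 − 6 + 2q = 0 gives q = 6 (since 2·6^3 − 6·6^2 = 216).
min ATC = 216/6 + 26 − 6·6 + 6^2 = $62. That is the break-even price.
Between these two prices the firm operates at a loss; above $62 it earns a profit.

Shutdown price = $17; break-even price = $62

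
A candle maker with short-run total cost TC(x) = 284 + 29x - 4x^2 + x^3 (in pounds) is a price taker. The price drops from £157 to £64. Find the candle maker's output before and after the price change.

Output falls from 8 to 5

MC = 29 - 8x + 3x^2; the shutdown threshold is min AVC = £25 (at x = 2).
With P = £157 above the shutdown price, P = MC gives x = 8.
At P = £64 ≥ min AVC, set P = MC: x = 5. The firm stays open but cuts output.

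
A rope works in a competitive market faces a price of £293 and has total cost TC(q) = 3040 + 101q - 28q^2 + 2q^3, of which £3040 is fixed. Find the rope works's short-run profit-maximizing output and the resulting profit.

AVC = 101 - 28q + 2q^2 has its minimum £3 at q = 7; price £293 clears that bar, so the firm operates.
With MC = 101 - 56q + 6q^2, P = MC on the upward-sloping part at q* = 12.
TR = 293·12 = 3516. TC = 3040 + 636 = 3676. Profit = 3516 − 3676 = -£160.
By producing, the firm covers all variable cost plus £2880 of fixed cost; shutting down would lose the full £3040.

Profit = -£160 at q = 12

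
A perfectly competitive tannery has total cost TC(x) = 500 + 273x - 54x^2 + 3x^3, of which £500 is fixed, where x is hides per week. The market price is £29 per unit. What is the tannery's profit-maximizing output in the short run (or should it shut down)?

Shut down

From TC, MC = TC'(x) = 273 - 108x + 9x^2 and AVC = VC/x = 273 - 54x + 3x^2.
AVC is minimized where dAVC/dx = -54 + 6x = 0, at x = 9; min AVC = 273 - 54·9 + 3·9^2 = £30.
With P < min AVC (£29 < £30), every unit sold adds to the loss.
Best response: produce nothing and absorb the £500 fixed cost.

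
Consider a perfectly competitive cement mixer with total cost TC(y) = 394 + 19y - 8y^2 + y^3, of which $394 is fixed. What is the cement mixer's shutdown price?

The firm shuts down when price falls below the minimum of average variable cost. AVC = VC/y = 19 - 8y + y^2.
dAVC/dy = -8 + 2y = 0 gives y = 4. min AVC = 19 - 8·4 + 4^2 = 3.
For P < $3 the firm produces nothing.

$3 per unit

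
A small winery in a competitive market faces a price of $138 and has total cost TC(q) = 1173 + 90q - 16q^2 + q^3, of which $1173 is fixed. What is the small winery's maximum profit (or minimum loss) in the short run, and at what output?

AVC = 90 - 16q + q^2 has its minimum $26 at q = 8; price $138 clears that bar, so the firm operates.
MC = 90 - 32q + 3q^2. Setting P = MC and taking the root on the rising branch gives q* = 12.
TR = 138·12 = 1656. TC = 1173 + 504 = 1677. Profit = 1656 − 1677 = -$21.
Shutting down would mean losing the fixed cost of $1173, so operating at a loss of $21 is better by $1152.

Profit = -$21 at q = 12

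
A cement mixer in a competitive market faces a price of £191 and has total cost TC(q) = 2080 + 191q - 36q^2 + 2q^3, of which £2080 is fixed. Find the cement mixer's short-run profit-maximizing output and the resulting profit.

Profit = -£352 at q = 12

AVC = 191 - 36q + 2q^2 has its minimum £29 at q = 9; price £191 clears that bar, so the firm operates.
With MC = 191 - 72q + 6q^2, P = MC on the upward-sloping part at q* = 12.
TR = 191·12 = 2292. TC = 2080 + 564 = 2644. Profit = 2292 − 2644 = -£352.
That loss of £352 beats the £2080 the firm would lose by shutting down; producing recovers £1728 of fixed cost.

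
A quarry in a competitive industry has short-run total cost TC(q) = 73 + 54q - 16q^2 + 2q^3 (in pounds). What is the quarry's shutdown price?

The shutdown price is the minimum of AVC. VC = 54q - 16q^2 + 2q^3, so AVC = 54 - 16q + 2q^2.
dAVC/dq = -16 + 4q = 0 gives q = 4. min AVC = 54 - 16·4 + 2·4^2 = 22.
For P < £22 the firm produces nothing.

£22 per unit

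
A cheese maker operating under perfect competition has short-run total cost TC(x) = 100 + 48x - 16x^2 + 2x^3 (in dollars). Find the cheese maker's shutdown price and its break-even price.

Shutdown price = $16; break-even price = $38

AVC = 48 - 16x + 2x^2; minimized at x = 4, giving min AVC = $16. That is the shutdown price.
ATC = 100/x + 48 - 16x + 2x^2. Setting dATC/dx = −100/x^2 − 16 + 4x = 0 gives x = 5 (since 4·5^3 − 16·5^2 = 100).
min ATC = 100/5 + 48 − 16·5 + 2·5^2 = $38. That is the break-even price.
Between these two prices the firm operates at a loss; above $38 it earns a profit.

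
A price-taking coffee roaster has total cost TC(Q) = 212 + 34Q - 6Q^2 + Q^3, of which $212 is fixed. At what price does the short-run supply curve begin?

The shutdown price is the minimum of AVC. VC = 34Q - 6Q^2 + Q^3, so AVC = 34 - 6Q + Q^2.
At the minimum of AVC, MC = AVC. MC = 34 - 12Q + 3Q^2; setting MC = AVC gives 2Q^2 - 6Q = 0, so Q = 3. min AVC = 25.
For P < $25 the firm produces nothing.

$25 per unit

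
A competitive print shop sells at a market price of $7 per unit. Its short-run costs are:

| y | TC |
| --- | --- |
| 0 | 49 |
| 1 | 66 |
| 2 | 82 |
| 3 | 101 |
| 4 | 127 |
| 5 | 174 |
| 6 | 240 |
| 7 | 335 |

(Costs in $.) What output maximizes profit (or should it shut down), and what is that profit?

y = 0 (shut down); profit = -$49

Tabulate TR − TC: y=0: -49; y=1: -59; y=2: -68; y=3: -80; y=4: -99; y=5: -139; y=6: -198; y=7: -286.
Profit is highest at y = 0. Equivalently, the lowest AVC in the table is 33/2 ≈ $16.50 at y = 2, and P = $7 falls below it — price never covers variable cost, so the firm shuts down and loses only its fixed cost.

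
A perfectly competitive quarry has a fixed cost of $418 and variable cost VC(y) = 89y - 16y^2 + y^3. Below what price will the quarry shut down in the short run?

$25 per unit

The firm shuts down when price falls below the minimum of average variable cost. AVC = VC/y = 89 - 16y + y^2.
At the minimum of AVC, MC = AVC. MC = 89 - 32y + 3y^2; setting MC = AVC gives 2y^2 - 16y = 0, so y = 8. min AVC = 25.
For P < $25 the firm produces nothing.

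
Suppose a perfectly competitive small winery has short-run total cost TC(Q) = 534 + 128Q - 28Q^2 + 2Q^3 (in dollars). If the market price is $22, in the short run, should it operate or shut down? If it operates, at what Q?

From TC, MC = TC'(Q) = 128 - 56Q + 6Q^2 and AVC = VC/Q = 128 - 28Q + 2Q^2.
AVC hits its minimum where MC = AVC, at Q = 7, giving min AVC = 128 - 28·7 + 2·7^2 = $30.
Since P = $22 < min AVC = $30, price fails to cover variable cost at any output.
The firm minimizes its loss by shutting down and losing only its fixed cost of $534.

Shut down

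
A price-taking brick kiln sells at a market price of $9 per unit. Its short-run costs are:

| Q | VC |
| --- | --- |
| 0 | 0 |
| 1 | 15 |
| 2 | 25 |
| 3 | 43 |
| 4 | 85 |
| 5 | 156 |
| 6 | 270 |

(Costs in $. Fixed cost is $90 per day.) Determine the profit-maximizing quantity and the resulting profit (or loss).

Q = 0 (shut down); profit = -$90

Profit at each row (π = 9Q − TC): Q=0: -90; Q=1: -96; Q=2: -97; Q=3: -106; Q=4: -139; Q=5: -201; Q=6: -306.
Profit is highest at Q = 0. Equivalently, the lowest AVC in the table is 25/2 ≈ $12.50 at Q = 2, and P = $9 falls below it — price never covers variable cost, so the firm shuts down and loses only its fixed cost.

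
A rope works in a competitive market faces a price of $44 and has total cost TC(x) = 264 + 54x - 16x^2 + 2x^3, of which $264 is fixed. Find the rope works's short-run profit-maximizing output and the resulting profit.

AVC = 54 - 16x + 2x^2; min AVC = $22 at x = 4. Since P = $44 ≥ min AVC, the firm produces.
MC = 54 - 32x + 6x^2. Setting P = MC and taking the root on the rising branch gives x* = 5.
TR = 44·5 = 220. TC = 264 + 120 = 384. Profit = 220 − 384 = -$164.
Shutting down would mean losing the fixed cost of $264, so operating at a loss of $164 is better by $100.

Profit = -$164 at x = 5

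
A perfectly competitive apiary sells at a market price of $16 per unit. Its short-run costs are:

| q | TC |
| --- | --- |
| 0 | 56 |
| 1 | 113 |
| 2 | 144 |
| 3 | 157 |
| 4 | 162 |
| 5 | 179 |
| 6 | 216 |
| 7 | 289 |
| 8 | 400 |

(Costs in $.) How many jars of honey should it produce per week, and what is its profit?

q = 0 (shut down); profit = -$56

Profit at each row (π = 16q − TC): q=0: -56; q=1: -97; q=2: -112; q=3: -109; q=4: -98; q=5: -99; q=6: -120; q=7: -177; q=8: -272.
Profit is highest at q = 0. Equivalently, the lowest AVC in the table is 123/5 ≈ $24.60 at q = 5, and P = $16 falls below it — price never covers variable cost, so the firm shuts down and loses only its fixed cost.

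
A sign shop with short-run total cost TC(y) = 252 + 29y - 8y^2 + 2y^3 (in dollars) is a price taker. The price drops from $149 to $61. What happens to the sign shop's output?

AVC = 29 - 8y + 2y^2, minimized at y = 2 where min AVC = $21. MC = 29 - 16y + 6y^2.
At P = $149 ≥ min AVC, set P = MC on the rising branch: y = 6.
At P = $61 ≥ min AVC, set P = MC: y = 4. The firm stays open but cuts output.

Output falls from 6 to 4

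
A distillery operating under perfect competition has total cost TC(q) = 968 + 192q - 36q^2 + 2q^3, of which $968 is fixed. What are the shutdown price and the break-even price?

Shutdown price = $30; break-even price = $126

AVC = 192 - 36q + 2q^2; minimized at q = 9, giving min AVC = $30. That is the shutdown price.
ATC = 968/q + 192 - 36q + 2q^2. Setting dATC/dq = −968/q^2 − 36 + 4q = 0 gives q = 11 (since 4·11^3 − 36·11^2 = 968).
min ATC = 968/11 + 192 − 36·11 + 2·11^2 = $126. That is the break-even price.
For $30 ≤ P < $126 the firm produces at a loss; below $30 it shuts down.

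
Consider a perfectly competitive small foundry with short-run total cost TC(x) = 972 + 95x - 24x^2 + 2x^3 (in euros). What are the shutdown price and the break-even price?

Shutdown price = €23; break-even price = €149

Shutdown price = min AVC. AVC = 95 - 24x + 2x^2, with vertex at x = 6 and minimum €23.
ATC = 972/x + 95 - 24x + 2x^2. Setting dATC/dx = −972/x^2 − 24 + 4x = 0 gives x = 9 (since 4·9^3 − 24·9^2 = 972).
min ATC = 972/9 + 95 − 24·9 + 2·9^2 = €149. That is the break-even price.
Between these two prices the firm operates at a loss; above €149 it earns a profit.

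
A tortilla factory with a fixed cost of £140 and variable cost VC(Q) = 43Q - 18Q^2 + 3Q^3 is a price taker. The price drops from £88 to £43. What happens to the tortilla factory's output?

Output falls from 5 to 4

AVC = 43 - 18Q + 3Q^2, minimized at Q = 3 where min AVC = £16. MC = 43 - 36Q + 9Q^2.
With P = £88 above the shutdown price, P = MC gives Q = 5.
At P = £43 ≥ min AVC, set P = MC: Q = 4. The firm stays open but cuts output.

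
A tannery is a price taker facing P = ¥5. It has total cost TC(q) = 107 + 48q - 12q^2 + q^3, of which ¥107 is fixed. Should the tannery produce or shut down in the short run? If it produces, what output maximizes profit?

Shut down

From TC, MC = TC'(q) = 48 - 24q + 3q^2 and AVC = VC/q = 48 - 12q + q^2.
AVC hits its minimum where MC = AVC, at q = 6, giving min AVC = 48 - 12·6 + 6^2 = ¥12.
P = ¥5 lies below min AVC = ¥12; no output level covers variable cost.
Best response: produce nothing and absorb the ¥107 fixed cost.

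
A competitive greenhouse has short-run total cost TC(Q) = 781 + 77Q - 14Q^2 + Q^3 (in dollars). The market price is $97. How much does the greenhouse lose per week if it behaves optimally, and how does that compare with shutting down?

AVC = 77 - 14Q + Q^2; min AVC = $28 at Q = 7. Since P = $97 ≥ min AVC, the firm produces.
With MC = 77 - 28Q + 3Q^2, P = MC on the upward-sloping part at Q* = 10.
TR = 97·10 = 970. TC = 781 + 370 = 1151. Profit = 970 − 1151 = -$181.
Shutting down would mean losing the fixed cost of $781, so operating at a loss of $181 is better by $600.

Profit = -$181 at Q = 10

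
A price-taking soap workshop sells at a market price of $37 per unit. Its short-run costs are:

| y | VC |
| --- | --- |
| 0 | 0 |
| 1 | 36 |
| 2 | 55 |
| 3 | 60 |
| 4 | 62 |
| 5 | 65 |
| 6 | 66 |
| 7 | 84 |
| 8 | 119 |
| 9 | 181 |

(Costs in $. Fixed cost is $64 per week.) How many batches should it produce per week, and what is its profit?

y = 8; profit = $113

Profit at each row (π = 37y − TC): y=0: -64; y=1: -63; y=2: -45; y=3: -13; y=4: 22; y=5: 56; y=6: 92; y=7: 111; y=8: 113; y=9: 88.
Profit is maximized at y = 8. AVC there is 119/8 = $14.88 ≤ P, so producing beats shutting down (which would give -$64).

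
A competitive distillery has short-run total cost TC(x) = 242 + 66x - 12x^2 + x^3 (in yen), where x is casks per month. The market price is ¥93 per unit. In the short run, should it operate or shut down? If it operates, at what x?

Produce at x = 9

From TC, MC = TC'(x) = 66 - 24x + 3x^2 and AVC = VC/x = 66 - 12x + x^2.
AVC hits its minimum where MC = AVC, at x = 6, giving min AVC = 66 - 12·6 + 6^2 = ¥30.
Since P = ¥93 ≥ min AVC = ¥30, price covers variable cost and the firm should produce.
Set P = MC: 93 = 66 - 24x + 3x^2 → -27 - 24x + 3x^2 = 0. The roots are x = -1 and x = 9; the profit-maximizing output is on the rising part of MC, so x* = 9.
Check: AVC at x = 9 is ¥39 ≤ P, so revenue covers variable cost.
Profit = P·x − TC = 93·9 − 593 = ¥244.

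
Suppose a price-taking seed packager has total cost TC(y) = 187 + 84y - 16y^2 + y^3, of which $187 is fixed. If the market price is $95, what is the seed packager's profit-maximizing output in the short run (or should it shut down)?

Variable cost is VC = 84y - 16y^2 + y^3, so AVC = VC/y = 84 - 16y + y^2 and MC = dTC/dy = 84 - 32y + 3y^2.
AVC hits its minimum where MC = AVC, at y = 8, giving min AVC = 84 - 16·8 + 8^2 = $20.
Because $95 ≥ $20, revenue can cover variable cost; the firm operates.
Set P = MC: 95 = 84 - 32y + 3y^2 → -11 - 32y + 3y^2 = 0. The roots are y = -1/3 and y = 11; the profit-maximizing output is on the rising part of MC, so y* = 11.
Check: AVC at y = 11 is $29 ≤ P, so revenue covers variable cost.
Profit = P·y − TC = 95·11 − 506 = $539.

Produce at y = 11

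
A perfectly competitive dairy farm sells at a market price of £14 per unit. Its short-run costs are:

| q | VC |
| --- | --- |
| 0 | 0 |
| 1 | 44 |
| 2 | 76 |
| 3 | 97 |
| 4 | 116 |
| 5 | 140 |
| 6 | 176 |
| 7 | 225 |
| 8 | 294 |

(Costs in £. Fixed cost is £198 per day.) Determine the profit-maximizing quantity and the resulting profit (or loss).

Tabulate TR − TC: q=0: -198; q=1: -228; q=2: -246; q=3: -253; q=4: -258; q=5: -268; q=6: -290; q=7: -325; q=8: -380.
Profit is highest at q = 0. Equivalently, the lowest AVC in the table is 140/5 ≈ £28 at q = 5, and P = £14 falls below it — price never covers variable cost, so the firm shuts down and loses only its fixed cost.

q = 0 (shut down); profit = -£198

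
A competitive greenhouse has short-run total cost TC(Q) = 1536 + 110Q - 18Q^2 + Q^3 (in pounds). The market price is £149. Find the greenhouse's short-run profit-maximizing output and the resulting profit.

AVC = 110 - 18Q + Q^2 has its minimum £29 at Q = 9; price £149 clears that bar, so the firm operates.
MC = 110 - 36Q + 3Q^2. Setting P = MC and taking the root on the rising branch gives Q* = 13.
TR = 149·13 = 1937. TC = 1536 + 585 = 2121. Profit = 1937 − 2121 = -£184.
Shutting down would mean losing the fixed cost of £1536, so operating at a loss of £184 is better by £1352.

Profit = -£184 at Q = 13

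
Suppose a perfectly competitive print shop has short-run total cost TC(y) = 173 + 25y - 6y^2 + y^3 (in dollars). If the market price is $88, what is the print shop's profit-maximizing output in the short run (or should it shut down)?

Variable cost is VC = 25y - 6y^2 + y^3, so AVC = VC/y = 25 - 6y + y^2 and MC = dTC/dy = 25 - 12y + 3y^2.
AVC is minimized where dAVC/dy = -6 + 2y = 0, at y = 3; min AVC = 25 - 6·3 + 3^2 = $16.
Since P = $88 ≥ min AVC = $16, price covers variable cost and the firm should produce.
P = MC gives -63 - 12y + 3y^2 = 0, with roots -3 and 7. Take the larger (rising MC): y* = 7.
Check: AVC at y = 7 is $32 ≤ P, so revenue covers variable cost.
Profit = P·y − TC = 88·7 − 397 = $219.

Produce at y = 7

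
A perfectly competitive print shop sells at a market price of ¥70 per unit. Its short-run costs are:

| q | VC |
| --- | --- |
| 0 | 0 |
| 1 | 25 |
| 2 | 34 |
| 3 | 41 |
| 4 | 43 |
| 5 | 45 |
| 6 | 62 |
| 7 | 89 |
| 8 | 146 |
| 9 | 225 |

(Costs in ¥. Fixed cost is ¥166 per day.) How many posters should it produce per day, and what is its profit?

q = 8; profit = ¥248

Tabulate TR − TC: q=0: -166; q=1: -121; q=2: -60; q=3: 3; q=4: 71; q=5: 139; q=6: 192; q=7: 235; q=8: 248; q=9: 239.
Profit is maximized at q = 8. AVC there is 146/8 = ¥18.25 ≤ P, so producing beats shutting down (which would give -¥166).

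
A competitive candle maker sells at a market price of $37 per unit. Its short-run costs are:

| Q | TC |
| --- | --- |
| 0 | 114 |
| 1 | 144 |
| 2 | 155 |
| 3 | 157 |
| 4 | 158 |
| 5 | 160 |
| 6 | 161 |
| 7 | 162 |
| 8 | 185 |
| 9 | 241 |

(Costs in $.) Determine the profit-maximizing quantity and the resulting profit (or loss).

Q = 8; profit = $111

Compute π = P·Q − TC at each output: Q=0: -114; Q=1: -107; Q=2: -81; Q=3: -46; Q=4: -10; Q=5: 25; Q=6: 61; Q=7: 97; Q=8: 111; Q=9: 92.
Profit is maximized at Q = 8. AVC there is 71/8 = $8.88 ≤ P, so producing beats shutting down (which would give -$114).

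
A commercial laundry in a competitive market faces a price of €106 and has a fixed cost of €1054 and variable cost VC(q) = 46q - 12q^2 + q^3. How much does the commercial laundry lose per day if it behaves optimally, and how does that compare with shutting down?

Profit = -€254 at q = 10

AVC = 46 - 12q + q^2 has its minimum €10 at q = 6; price €106 clears that bar, so the firm operates.
MC = 46 - 24q + 3q^2. Setting P = MC and taking the root on the rising branch gives q* = 10.
TR = 106·10 = 1060. TC = 1054 + 260 = 1314. Profit = 1060 − 1314 = -€254.
Shutting down would mean losing the fixed cost of €1054, so operating at a loss of €254 is better by €800.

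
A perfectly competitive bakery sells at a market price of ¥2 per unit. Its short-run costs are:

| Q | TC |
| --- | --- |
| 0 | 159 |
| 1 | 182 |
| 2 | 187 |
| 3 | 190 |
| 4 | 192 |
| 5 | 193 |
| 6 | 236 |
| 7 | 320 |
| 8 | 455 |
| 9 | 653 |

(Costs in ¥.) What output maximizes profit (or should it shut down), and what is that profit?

Profit at each row (π = 2Q − TC): Q=0: -159; Q=1: -180; Q=2: -183; Q=3: -184; Q=4: -184; Q=5: -183; Q=6: -224; Q=7: -306; Q=8: -439; Q=9: -635.
Profit is highest at Q = 0. Equivalently, the lowest AVC in the table is 34/5 ≈ ¥6.80 at Q = 5, and P = ¥2 falls below it — price never covers variable cost, so the firm shuts down and loses only its fixed cost.

Q = 0 (shut down); profit = -¥159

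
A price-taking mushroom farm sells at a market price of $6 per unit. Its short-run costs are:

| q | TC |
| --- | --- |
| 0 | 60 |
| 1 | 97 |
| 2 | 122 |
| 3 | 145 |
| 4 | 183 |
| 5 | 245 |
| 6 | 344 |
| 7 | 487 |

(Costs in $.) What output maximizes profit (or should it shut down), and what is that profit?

Profit at each row (π = 6q − TC): q=0: -60; q=1: -91; q=2: -110; q=3: -127; q=4: -159; q=5: -215; q=6: -308; q=7: -445.
Profit is highest at q = 0. Equivalently, the lowest AVC in the table is 85/3 ≈ $28.33 at q = 3, and P = $6 falls below it — price never covers variable cost, so the firm shuts down and loses only its fixed cost.

q = 0 (shut down); profit = -$60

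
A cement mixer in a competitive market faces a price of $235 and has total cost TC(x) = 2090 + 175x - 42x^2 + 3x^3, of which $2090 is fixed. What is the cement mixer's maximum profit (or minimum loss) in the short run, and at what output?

Profit = -$290 at x = 10

AVC = 175 - 42x + 3x^2 has its minimum $28 at x = 7; price $235 clears that bar, so the firm operates.
With MC = 175 - 84x + 9x^2, P = MC on the upward-sloping part at x* = 10.
TR = 235·10 = 2350. TC = 2090 + 550 = 2640. Profit = 2350 − 2640 = -$290.
That loss of $290 beats the $2090 the firm would lose by shutting down; producing recovers $1800 of fixed cost.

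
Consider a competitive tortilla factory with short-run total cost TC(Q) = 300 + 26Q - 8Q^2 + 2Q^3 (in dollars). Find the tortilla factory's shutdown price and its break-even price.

Shutdown price = $18; break-even price = $96

Shutdown price = min AVC. AVC = 26 - 8Q + 2Q^2, with vertex at Q = 2 and minimum $18.
ATC = 300/Q + 26 - 8Q + 2Q^2. Setting dATC/dQ = −300/Q^2 − 8 + 4Q = 0 gives Q = 5 (since 4·5^3 − 8·5^2 = 300).
min ATC = 300/5 + 26 − 8·5 + 2·5^2 = $96. That is the break-even price.
Between these two prices the firm operates at a loss; above $96 it earns a profit.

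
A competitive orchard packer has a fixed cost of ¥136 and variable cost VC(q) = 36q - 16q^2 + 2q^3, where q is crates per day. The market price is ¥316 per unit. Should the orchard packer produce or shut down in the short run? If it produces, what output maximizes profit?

Produce at q = 10

From TC, MC = TC'(q) = 36 - 32q + 6q^2 and AVC = VC/q = 36 - 16q + 2q^2.
The AVC parabola has its vertex at q = 16/4 = 4, where AVC = 36 - 16·4 + 2·4^2 = ¥4.
Since P = ¥316 ≥ min AVC = ¥4, price covers variable cost and the firm should produce.
Solving P = MC: -280 - 32q + 6q^2 = 0 ⇒ q = -14/3 or 10. On the upward-sloping branch, q* = 10.
Check: AVC at q = 10 is ¥76 ≤ P, so revenue covers variable cost.
Profit = P·q − TC = 316·10 − 896 = ¥2264.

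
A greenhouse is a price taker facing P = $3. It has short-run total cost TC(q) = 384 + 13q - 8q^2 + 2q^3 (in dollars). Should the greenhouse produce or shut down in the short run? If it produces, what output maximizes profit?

Shut down

Variable cost is VC = 13q - 8q^2 + 2q^3, so AVC = VC/q = 13 - 8q + 2q^2 and MC = dTC/dq = 13 - 16q + 6q^2.
AVC hits its minimum where MC = AVC, at q = 2, giving min AVC = 13 - 8·2 + 2·2^2 = $5.
Since P = $3 < min AVC = $5, price fails to cover variable cost at any output.
The firm minimizes its loss by shutting down and losing only its fixed cost of $384.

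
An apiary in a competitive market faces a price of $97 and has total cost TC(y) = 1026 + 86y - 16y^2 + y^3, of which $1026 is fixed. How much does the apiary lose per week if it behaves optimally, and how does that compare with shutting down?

Profit = -$300 at y = 11

AVC = 86 - 16y + y^2; min AVC = $22 at y = 8. Since P = $97 ≥ min AVC, the firm produces.
MC = 86 - 32y + 3y^2. Setting P = MC and taking the root on the rising branch gives y* = 11.
TR = 97·11 = 1067. TC = 1026 + 341 = 1367. Profit = 1067 − 1367 = -$300.
Shutting down would mean losing the fixed cost of $1026, so operating at a loss of $300 is better by $726.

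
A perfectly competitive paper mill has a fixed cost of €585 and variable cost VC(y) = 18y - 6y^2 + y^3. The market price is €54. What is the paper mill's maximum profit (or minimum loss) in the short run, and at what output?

Profit = -€369 at y = 6

AVC = 18 - 6y + y^2; min AVC = €9 at y = 3. Since P = €54 ≥ min AVC, the firm produces.
MC = 18 - 12y + 3y^2. Setting P = MC and taking the root on the rising branch gives y* = 6.
TR = 54·6 = 324. TC = 585 + 108 = 693. Profit = 324 − 693 = -€369.
Shutting down would mean losing the fixed cost of €585, so operating at a loss of €369 is better by €216.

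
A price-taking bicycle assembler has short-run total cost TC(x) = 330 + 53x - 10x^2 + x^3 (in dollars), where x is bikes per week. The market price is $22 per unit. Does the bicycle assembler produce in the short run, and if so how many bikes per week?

Variable cost is VC = 53x - 10x^2 + x^3, so AVC = VC/x = 53 - 10x + x^2 and MC = dTC/dx = 53 - 20x + 3x^2.
The AVC parabola has its vertex at x = 10/2 = 5, where AVC = 53 - 10·5 + 5^2 = $28.
P = $22 lies below min AVC = $28; no output level covers variable cost.
Shutting down limits the loss to fixed cost, $330.

Shut down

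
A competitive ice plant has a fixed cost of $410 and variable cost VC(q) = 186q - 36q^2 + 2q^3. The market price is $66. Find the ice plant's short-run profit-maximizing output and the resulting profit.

Profit = -$10 at q = 10

AVC = 186 - 36q + 2q^2; min AVC = $24 at q = 9. Since P = $66 ≥ min AVC, the firm produces.
MC = 186 - 72q + 6q^2. Setting P = MC and taking the root on the rising branch gives q* = 10.
TR = 66·10 = 660. TC = 410 + 260 = 670. Profit = 660 − 670 = -$10.
That loss of $10 beats the $410 the firm would lose by shutting down; producing recovers $400 of fixed cost.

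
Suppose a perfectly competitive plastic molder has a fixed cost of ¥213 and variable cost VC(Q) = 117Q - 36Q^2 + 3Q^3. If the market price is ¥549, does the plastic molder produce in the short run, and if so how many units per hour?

Produce at Q = 12

From TC, MC = TC'(Q) = 117 - 72Q + 9Q^2 and AVC = VC/Q = 117 - 36Q + 3Q^2.
The AVC parabola has its vertex at Q = 36/6 = 6, where AVC = 117 - 36·6 + 3·6^2 = ¥9.
P = ¥549 exceeds min AVC = ¥9, so the firm stays open.
P = MC gives -432 - 72Q + 9Q^2 = 0, with roots -4 and 12. Take the larger (rising MC): Q* = 12.
Check: AVC at Q = 12 is ¥117 ≤ P, so revenue covers variable cost.
Profit = P·Q − TC = 549·12 − 1617 = ¥4971.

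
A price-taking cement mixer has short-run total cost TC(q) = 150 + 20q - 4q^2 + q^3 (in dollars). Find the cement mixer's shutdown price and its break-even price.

Shutdown price = $16; break-even price = $55

AVC = 20 - 4q + q^2; minimized at q = 2, giving min AVC = $16. That is the shutdown price.
ATC = 150/q + 20 - 4q + q^2. Setting dATC/dq = −150/q^2 − 4 + 2q = 0 gives q = 5 (since 2·5^3 − 4·5^2 = 150).
min ATC = 150/5 + 20 − 4·5 + 5^2 = $55. That is the break-even price.
For $16 ≤ P < $55 the firm produces at a loss; below $16 it shuts down.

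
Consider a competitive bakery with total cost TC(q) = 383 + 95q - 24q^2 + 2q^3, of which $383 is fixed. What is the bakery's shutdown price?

$23 per unit

Short-run supply begins at min AVC. From VC = 95q - 24q^2 + 2q^3, AVC = 95 - 24q + 2q^2.
At the minimum of AVC, MC = AVC. MC = 95 - 48q + 6q^2; setting MC = AVC gives 4q^2 - 24q = 0, so q = 6. min AVC = 23.
So the shutdown price is $23.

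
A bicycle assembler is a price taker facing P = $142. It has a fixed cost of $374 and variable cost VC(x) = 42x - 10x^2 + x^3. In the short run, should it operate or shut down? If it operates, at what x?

Produce at x = 10

Strip out fixed cost: VC = 42x - 10x^2 + x^3. Then AVC = 42 - 10x + x^2 and MC = 42 - 20x + 3x^2.
The AVC parabola has its vertex at x = 10/2 = 5, where AVC = 42 - 10·5 + 5^2 = $17.
Because $142 ≥ $17, revenue can cover variable cost; the firm operates.
Set P = MC: 142 = 42 - 20x + 3x^2 → -100 - 20x + 3x^2 = 0. The roots are x = -10/3 and x = 10; the profit-maximizing output is on the rising part of MC, so x* = 10.
Check: AVC at x = 10 is $42 ≤ P, so revenue covers variable cost.
Profit = P·x − TC = 142·10 − 794 = $626.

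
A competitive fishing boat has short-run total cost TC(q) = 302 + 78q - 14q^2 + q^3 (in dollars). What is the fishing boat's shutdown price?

$29 per unit

The shutdown price is the minimum of AVC. VC = 78q - 14q^2 + q^3, so AVC = 78 - 14q + q^2.
dAVC/dq = -14 + 2q = 0 gives q = 7. min AVC = 78 - 14·7 + 7^2 = 29.
So the shutdown price is $29.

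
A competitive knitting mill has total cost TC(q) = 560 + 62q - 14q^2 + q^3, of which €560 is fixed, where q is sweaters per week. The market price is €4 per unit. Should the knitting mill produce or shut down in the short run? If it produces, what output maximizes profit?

Strip out fixed cost: VC = 62q - 14q^2 + q^3. Then AVC = 62 - 14q + q^2 and MC = 62 - 28q + 3q^2.
AVC is minimized where dAVC/dq = -14 + 2q = 0, at q = 7; min AVC = 62 - 14·7 + 7^2 = €13.
Since P = €4 < min AVC = €13, price fails to cover variable cost at any output.
Best response: produce nothing and absorb the €560 fixed cost.

Shut down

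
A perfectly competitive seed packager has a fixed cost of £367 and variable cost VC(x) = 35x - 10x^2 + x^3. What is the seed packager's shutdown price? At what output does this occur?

£10 per unit, at x = 5

The shutdown price is the minimum of AVC. VC = 35x - 10x^2 + x^3, so AVC = 35 - 10x + x^2.
At the minimum of AVC, MC = AVC. MC = 35 - 20x + 3x^2; setting MC = AVC gives 2x^2 - 10x = 0, so x = 5. min AVC = 10.
For P < £10 the firm produces nothing.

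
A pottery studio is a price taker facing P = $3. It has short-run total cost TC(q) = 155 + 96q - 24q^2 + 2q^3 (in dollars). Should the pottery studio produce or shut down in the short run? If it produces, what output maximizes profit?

Shut down

Variable cost is VC = 96q - 24q^2 + 2q^3, so AVC = VC/q = 96 - 24q + 2q^2 and MC = dTC/dq = 96 - 48q + 6q^2.
AVC hits its minimum where MC = AVC, at q = 6, giving min AVC = 96 - 24·6 + 2·6^2 = $24.
P = $3 lies below min AVC = $24; no output level covers variable cost.
Best response: produce nothing and absorb the $155 fixed cost.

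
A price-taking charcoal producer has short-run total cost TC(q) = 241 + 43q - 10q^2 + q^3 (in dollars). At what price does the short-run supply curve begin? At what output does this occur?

$18 per unit, at q = 5

Short-run supply begins at min AVC. From VC = 43q - 10q^2 + q^3, AVC = 43 - 10q + q^2.
At the minimum of AVC, MC = AVC. MC = 43 - 20q + 3q^2; setting MC = AVC gives 2q^2 - 10q = 0, so q = 5. min AVC = 18.
For P < $18 the firm produces nothing.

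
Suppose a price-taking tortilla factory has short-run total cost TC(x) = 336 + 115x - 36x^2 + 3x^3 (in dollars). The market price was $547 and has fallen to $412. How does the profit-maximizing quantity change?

Output falls from 12 to 11

AVC = 115 - 36x + 3x^2, minimized at x = 6 where min AVC = $7. MC = 115 - 72x + 9x^2.
With P = $547 above the shutdown price, P = MC gives x = 12.
At P = $412 ≥ min AVC, set P = MC: x = 11. The firm stays open but cuts output.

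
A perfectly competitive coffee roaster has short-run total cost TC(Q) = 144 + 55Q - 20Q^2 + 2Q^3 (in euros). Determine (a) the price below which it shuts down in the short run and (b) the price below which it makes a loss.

Shutdown price = €5; break-even price = €31

AVC = 55 - 20Q + 2Q^2; minimized at Q = 5, giving min AVC = €5. That is the shutdown price.
ATC = 144/Q + 55 - 20Q + 2Q^2. Setting dATC/dQ = −144/Q^2 − 20 + 4Q = 0 gives Q = 6 (since 4·6^3 − 20·6^2 = 144).
min ATC = 144/6 + 55 − 20·6 + 2·6^2 = €31. That is the break-even price.
For €5 ≤ P < €31 the firm produces at a loss; below €5 it shuts down.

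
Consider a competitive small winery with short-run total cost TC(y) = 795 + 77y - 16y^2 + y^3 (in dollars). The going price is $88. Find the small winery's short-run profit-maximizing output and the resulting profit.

Profit = -$69 at y = 11

AVC = 77 - 16y + y^2 has its minimum $13 at y = 8; price $88 clears that bar, so the firm operates.
With MC = 77 - 32y + 3y^2, P = MC on the upward-sloping part at y* = 11.
TR = 88·11 = 968. TC = 795 + 242 = 1037. Profit = 968 − 1037 = -$69.
By producing, the firm covers all variable cost plus $726 of fixed cost; shutting down would lose the full $795.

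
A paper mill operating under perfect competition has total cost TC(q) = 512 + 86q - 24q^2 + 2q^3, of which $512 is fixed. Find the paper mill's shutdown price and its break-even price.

AVC = 86 - 24q + 2q^2; minimized at q = 6, giving min AVC = $14. That is the shutdown price.
ATC = 512/q + 86 - 24q + 2q^2. Setting dATC/dq = −512/q^2 − 24 + 4q = 0 gives q = 8 (since 4·8^3 − 24·8^2 = 512).
min ATC = 512/8 + 86 − 24·8 + 2·8^2 = $86. That is the break-even price.
Between these two prices the firm operates at a loss; above $86 it earns a profit.

Shutdown price = $14; break-even price = $86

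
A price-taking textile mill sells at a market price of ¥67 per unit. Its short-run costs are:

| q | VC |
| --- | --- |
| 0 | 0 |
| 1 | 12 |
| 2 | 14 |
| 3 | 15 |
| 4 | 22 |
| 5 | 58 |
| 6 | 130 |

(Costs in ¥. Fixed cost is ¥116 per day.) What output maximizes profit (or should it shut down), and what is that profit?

q = 5; profit = ¥161

Compute π = P·q − TC at each output: q=0: -116; q=1: -61; q=2: 4; q=3: 70; q=4: 130; q=5: 161; q=6: 156.
Profit is maximized at q = 5. AVC there is 58/5 = ¥11.60 ≤ P, so producing beats shutting down (which would give -¥116).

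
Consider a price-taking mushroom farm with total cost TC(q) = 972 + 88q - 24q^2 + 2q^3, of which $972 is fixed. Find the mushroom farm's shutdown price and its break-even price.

Shutdown price = $16; break-even price = $142

Shutdown price = min AVC. AVC = 88 - 24q + 2q^2, with vertex at q = 6 and minimum $16.
ATC = 972/q + 88 - 24q + 2q^2. Setting dATC/dq = −972/q^2 − 24 + 4q = 0 gives q = 9 (since 4·9^3 − 24·9^2 = 972).
min ATC = 972/9 + 88 − 24·9 + 2·9^2 = $142. That is the break-even price.
For $16 ≤ P < $142 the firm produces at a loss; below $16 it shuts down.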